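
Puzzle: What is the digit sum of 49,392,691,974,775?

82

4+9+3+9+2+6+9+1+9+7+4+7+7+5 = 82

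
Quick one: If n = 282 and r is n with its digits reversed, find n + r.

564

Reverse of 282 is 282.
282 + 282 = 564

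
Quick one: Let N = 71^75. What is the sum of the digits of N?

638

71^75 = 6988374235928585149537872033781300464081539327162551188543316597333634250882244347791141895732893905771522080390309044429947978393852177751
Sum of its 139 digits: 638.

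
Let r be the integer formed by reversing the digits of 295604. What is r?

406592

Reversing 295604 gives 406592.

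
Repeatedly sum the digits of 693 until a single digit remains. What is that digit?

6+9+3 = 18
1+8 = 9

9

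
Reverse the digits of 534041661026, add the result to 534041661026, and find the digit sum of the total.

Reversal of 534041661026 is 620166140435; 534041661026 + 620166140435 = 1154207801461.
Digit sum of 1154207801461: 1+1+5+4+2+0+7+8+0+1+4+6+1 = 40.

40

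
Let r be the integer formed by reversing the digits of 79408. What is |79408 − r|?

1089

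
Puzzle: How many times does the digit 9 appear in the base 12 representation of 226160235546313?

226160235546313 in base 12 is 214474513591A1.
The digit 9 appears 1 time.

1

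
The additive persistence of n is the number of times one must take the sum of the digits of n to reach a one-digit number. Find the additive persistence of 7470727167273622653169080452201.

7470727167273622653169080452201 → 122 → 5 (2 steps)

2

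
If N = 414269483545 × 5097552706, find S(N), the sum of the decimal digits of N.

414269483545 × 5097552706 = 2111760526858037222770
Sum of its 22 digits: 82.

82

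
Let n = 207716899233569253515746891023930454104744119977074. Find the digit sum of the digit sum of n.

12

First digit sum: 228.
2+2+8 = 12.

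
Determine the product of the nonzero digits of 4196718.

4×1×9×6×7×1×8 = 12096

12096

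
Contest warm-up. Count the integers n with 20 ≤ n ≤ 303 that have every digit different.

The integers in [20, 303] that have every digit different: 20, 21, 23, 24, 25, 26, …, 301, 302.
218 qualify.

218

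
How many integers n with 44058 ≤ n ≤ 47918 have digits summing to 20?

The integers in [44058, 47918] that have digits summing to 20: 44066, 44075, 44084, 44093, 44129, 44138, …, 47810, 47900.
257 qualify.

257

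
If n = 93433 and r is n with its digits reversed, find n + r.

Reverse of 93433 is 33439.
93433 + 33439 = 126872

126872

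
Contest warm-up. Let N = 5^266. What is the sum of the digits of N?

5^266 = 843375835458441857947885924101601520616796910589480604006221042008651543277580767380030029635965647125053446674428678085644052631526557294302051150103327614715453819371759891510009765625
Sum of its 186 digits: 781.

781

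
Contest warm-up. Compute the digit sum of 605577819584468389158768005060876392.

184

6+0+5+5+7+7+8+1+9+5+8+4+4+6+8+3+8+9+1+5+8+7+6+8+0+0+5+0+6+0+8+7+6+3+9+2 = 184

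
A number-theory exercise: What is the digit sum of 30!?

117

30! = 265252859812191058636308480000000
Sum of its 33 digits: 117.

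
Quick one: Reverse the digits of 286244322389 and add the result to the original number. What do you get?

Reverse of 286244322389 is 983223442682.
286244322389 + 983223442682 = 1269467765071

1269467765071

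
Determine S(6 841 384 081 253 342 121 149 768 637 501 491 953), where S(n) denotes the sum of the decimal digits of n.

154

6+8+4+1+3+8+4+0+8+1+2+5+3+3+4+2+1+2+1+1+4+9+7+6+8+6+3+7+5+0+1+4+9+1+9+5+3 = 154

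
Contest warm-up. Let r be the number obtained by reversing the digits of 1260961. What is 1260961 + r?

2951582

Reverse of 1260961 is 1690621.
1260961 + 1690621 = 2951582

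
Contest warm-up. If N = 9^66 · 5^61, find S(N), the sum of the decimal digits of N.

513

9^66 · 5^61 = 4141673769553320762619759352947462465246715886533799112406939797910443434858507316675968468189239501953125
Sum of its 106 digits: 513.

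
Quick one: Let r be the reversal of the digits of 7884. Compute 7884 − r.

2997

Reverse of 7884 is 4887.
7884 − 4887 = 2997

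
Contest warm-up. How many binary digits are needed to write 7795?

7795 in base 2 is 1111001110011, which has 13 digits.

13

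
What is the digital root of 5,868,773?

8

5+8+6+8+7+7+3 = 44
4+4 = 8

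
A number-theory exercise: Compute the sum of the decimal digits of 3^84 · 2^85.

3^84 · 2^85 = 463164247357676205345472981134222773007716723620151718220652347392
Sum of its 66 digits: 261.

261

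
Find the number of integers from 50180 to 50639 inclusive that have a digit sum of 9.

6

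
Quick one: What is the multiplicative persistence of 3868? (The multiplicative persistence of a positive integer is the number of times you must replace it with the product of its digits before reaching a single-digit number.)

3868 → 1152 → 10 → 0 (3 steps)

3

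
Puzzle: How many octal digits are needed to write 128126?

6

128126 in base 8 is 372176, which has 6 digits.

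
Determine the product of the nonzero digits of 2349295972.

2449440

2×3×4×9×2×9×5×9×7×2 = 2449440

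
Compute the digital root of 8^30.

The digital root of n equals n mod 9 (or 9 when 9 | n), so we need 8^30 mod 9.
8^30 ≡ 1 (mod 9), so the digital root is 1.

1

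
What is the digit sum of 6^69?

6^69 = 492534069091280207443117943298409230278554887175274496
Sum of its 54 digits: 243.

243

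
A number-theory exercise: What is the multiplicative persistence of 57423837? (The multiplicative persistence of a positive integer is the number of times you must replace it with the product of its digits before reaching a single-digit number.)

2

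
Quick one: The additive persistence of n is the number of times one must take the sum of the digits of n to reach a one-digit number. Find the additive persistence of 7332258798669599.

7332258798669599 → 98 → 17 → 8 (3 steps)

3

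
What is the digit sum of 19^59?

19^59 = 2795519050787988516063758624111613832293204846720819550121716154178018428779
Sum of its 76 digits: 334.

334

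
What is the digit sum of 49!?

49! = 608281864034267560872252163321295376887552831379210240000000000
Sum of its 63 digits: 225.

225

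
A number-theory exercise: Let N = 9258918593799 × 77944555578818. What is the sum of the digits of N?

123

9258918593799 × 77944555578818 = 721682294934117557070549582
Sum of its 27 digits: 123.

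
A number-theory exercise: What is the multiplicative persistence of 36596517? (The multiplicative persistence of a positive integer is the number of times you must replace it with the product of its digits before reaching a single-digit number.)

2

36596517 → 170100 → 0 (2 steps)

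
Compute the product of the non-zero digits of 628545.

6×2×8×5×4×5 = 9600

9600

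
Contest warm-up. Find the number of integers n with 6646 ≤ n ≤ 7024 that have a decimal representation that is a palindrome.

The integers in [6646, 7024] that have a decimal representation that is a palindrome: 6666, 6776, 6886, 6996, 7007.
5 qualify.

5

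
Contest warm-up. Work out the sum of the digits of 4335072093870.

51

4+3+3+5+0+7+2+0+9+3+8+7+0 = 51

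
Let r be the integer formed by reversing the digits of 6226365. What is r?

5636226

Reversing 6226365 gives 5636226.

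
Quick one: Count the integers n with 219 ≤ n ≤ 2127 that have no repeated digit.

1128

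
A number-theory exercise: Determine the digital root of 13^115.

The digital root of n equals n mod 9 (or 9 when 9 | n), so we need 13^115 mod 9.
13^115 ≡ 4 (mod 9), so the digital root is 4.

4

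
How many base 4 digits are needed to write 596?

5

596 in base 4 is 21110, which has 5 digits.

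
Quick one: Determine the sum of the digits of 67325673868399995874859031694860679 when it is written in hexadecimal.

214

67325673868399995874859031694860679 in base 16 is CF76978F7022B8B3CE72615C2E187.
Digit sum: 12+15+7+6+9+7+8+15+7+0+2+2+11+8+11+3+12+14+7+2+6+1+5+12+2+14+1+8+7 = 214.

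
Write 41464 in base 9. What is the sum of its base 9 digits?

41464 in base 9 is 62781.
Digit sum: 6+2+7+8+1 = 24.

24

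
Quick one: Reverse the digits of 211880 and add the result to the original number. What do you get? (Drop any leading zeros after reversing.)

Reverse of 211880 is 88112.
211880 + 88112 = 299992

299992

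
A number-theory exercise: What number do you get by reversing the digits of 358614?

Reversing 358614 gives 416853.

416853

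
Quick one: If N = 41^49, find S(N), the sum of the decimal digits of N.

383

41^49 = 10626958369711921464524195291361995091840984877383970281829289645246795001179561
Sum of its 80 digits: 383.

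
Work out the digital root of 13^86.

7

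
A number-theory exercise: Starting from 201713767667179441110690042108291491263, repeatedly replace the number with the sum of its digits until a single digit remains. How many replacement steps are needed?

3

201713767667179441110690042108291491263 → 148 → 13 → 4 (3 steps)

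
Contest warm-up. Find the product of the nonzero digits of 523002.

60

5×2×3×2 = 60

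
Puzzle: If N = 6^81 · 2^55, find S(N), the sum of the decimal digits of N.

6^81 · 2^55 = 38627895033543829536475502358339631019828957502326747835116865674169711757099008
Sum of its 80 digits: 378.

378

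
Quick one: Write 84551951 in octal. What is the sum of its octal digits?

84551951 in base 8 is 502424417.
Digit sum: 5+0+2+4+2+4+4+1+7 = 29.

29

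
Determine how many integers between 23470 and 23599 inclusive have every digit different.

60

The integers in [23470, 23599] that have every digit different: 23470, 23471, 23475, 23476, 23478, 23479, …, 23597, 23598.
60 qualify.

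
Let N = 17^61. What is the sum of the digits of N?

296

17^61 = 1141258970201721810128501051901303399553000691993639838764066592228085041617
Sum of its 76 digits: 296.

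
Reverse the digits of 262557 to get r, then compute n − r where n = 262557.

-492705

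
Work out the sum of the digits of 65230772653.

6+5+2+3+0+7+7+2+6+5+3 = 46

46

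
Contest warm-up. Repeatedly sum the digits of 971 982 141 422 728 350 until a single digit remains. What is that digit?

3

9+7+1+9+8+2+1+4+1+4+2+2+7+2+8+3+5+0 = 75
7+5 = 12
1+2 = 3
(Equivalently, 971 982 141 422 728 350 mod 9 = 3.)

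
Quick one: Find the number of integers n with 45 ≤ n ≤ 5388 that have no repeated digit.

The integers in [45, 5388] that have no repeated digit: 45, 46, 47, 48, 49, 50, …, 5386, 5387.
2930 qualify.

2930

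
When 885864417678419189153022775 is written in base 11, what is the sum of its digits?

125

885864417678419189153022775 in base 11 is 81A3540120729185A810897925.
Digit sum: 8+1+10+3+5+4+0+1+2+0+7+2+9+1+8+5+10+8+1+0+8+9+7+9+2+5 = 125.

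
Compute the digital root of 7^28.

The digital root of n equals n mod 9 (or 9 when 9 | n), so we need 7^28 mod 9.
7^28 ≡ 7 (mod 9), so the digital root is 7.

7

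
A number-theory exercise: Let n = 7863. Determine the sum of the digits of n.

24

7+8+6+3 = 24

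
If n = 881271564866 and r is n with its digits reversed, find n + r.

Reverse of 881271564866 is 668465172188.
881271564866 + 668465172188 = 1549736737054

1549736737054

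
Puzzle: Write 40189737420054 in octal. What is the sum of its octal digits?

47

40189737420054 in base 8 is 1110654701342426.
Digit sum: 1+1+1+0+6+5+4+7+0+1+3+4+2+4+2+6 = 47.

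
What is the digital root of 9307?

1

9+3+0+7 = 19
1+9 = 10
1+0 = 1
(Equivalently, 9307 mod 9 = 1.)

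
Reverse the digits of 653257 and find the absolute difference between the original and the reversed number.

99099

Reverse of 653257 is 752356.
|653257 − 752356| = 99099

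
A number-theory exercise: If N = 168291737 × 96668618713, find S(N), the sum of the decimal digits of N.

92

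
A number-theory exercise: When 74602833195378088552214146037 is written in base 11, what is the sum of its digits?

137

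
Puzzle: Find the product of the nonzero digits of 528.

80

5×2×8 = 80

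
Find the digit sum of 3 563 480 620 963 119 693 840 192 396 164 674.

3+5+6+3+4+8+0+6+2+0+9+6+3+1+1+9+6+9+3+8+4+0+1+9+2+3+9+6+1+6+4+6+7+4 = 154

154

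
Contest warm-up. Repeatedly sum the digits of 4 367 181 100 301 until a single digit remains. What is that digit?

4+3+6+7+1+8+1+1+0+0+3+0+1 = 35
3+5 = 8
(Equivalently, 4 367 181 100 301 mod 9 = 8.)

8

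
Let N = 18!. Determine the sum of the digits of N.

54

18! = 6402373705728000
Sum of its 16 digits: 54.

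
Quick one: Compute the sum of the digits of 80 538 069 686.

59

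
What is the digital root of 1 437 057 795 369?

1+4+3+7+0+5+7+7+9+5+3+6+9 = 66
6+6 = 12
1+2 = 3

3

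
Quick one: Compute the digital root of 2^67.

The digital root of n equals n mod 9 (or 9 when 9 | n), so we need 2^67 mod 9.
2^67 ≡ 2 (mod 9), so the digital root is 2.

2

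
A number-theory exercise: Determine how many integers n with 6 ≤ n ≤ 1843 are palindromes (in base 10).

The integers in [6, 1843] that are palindromes (in base 10): 6, 7, 8, 9, 11, 22, …, 1661, 1771.
111 qualify.

111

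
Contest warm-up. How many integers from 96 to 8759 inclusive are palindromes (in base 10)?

168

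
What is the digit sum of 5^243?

728

5^243 = 70747492803333690371164994460060873286582274985462017106114178827621104051506602458902589468444985151984003432006858044186583850572447307314405406941659748554229736328125
Sum of its 170 digits: 728.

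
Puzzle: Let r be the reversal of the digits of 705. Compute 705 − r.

Reverse of 705 is 507.
705 − 507 = 198

198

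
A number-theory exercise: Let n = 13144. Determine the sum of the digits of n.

13

1+3+1+4+4 = 13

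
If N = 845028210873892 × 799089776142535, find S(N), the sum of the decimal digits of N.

845028210873892 × 799089776142535 = 675253403861345218565102196220
Sum of its 30 digits: 112.

112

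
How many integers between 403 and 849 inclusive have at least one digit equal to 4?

168

The integers in [403, 849] that have at least one digit equal to 4: 403, 404, 405, 406, 407, 408, …, 848, 849.
168 qualify.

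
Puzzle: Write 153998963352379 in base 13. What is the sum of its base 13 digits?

153998963352379 in base 13 is 67C1069965792.
Digit sum: 6+7+12+1+0+6+9+9+6+5+7+9+2 = 79.

79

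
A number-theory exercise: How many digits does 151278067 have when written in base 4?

14

151278067 in base 4 is 21001011013303, which has 14 digits.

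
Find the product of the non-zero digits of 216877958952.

152409600

2×1×6×8×7×7×9×5×8×9×5×2 = 152409600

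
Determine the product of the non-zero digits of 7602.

84

7×6×2 = 84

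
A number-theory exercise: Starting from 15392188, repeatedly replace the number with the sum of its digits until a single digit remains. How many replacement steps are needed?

3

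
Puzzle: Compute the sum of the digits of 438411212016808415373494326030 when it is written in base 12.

166

438411212016808415373494326030 in base 12 is 32369A9A29B48241832B2A63837A.
Digit sum: 3+2+3+6+9+10+9+10+2+9+11+4+8+2+4+1+8+3+2+11+2+10+6+3+8+3+7+10 = 166.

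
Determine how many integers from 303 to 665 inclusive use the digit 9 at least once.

63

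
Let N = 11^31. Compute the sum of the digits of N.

11^31 = 191943424957750480504146841291811
Sum of its 33 digits: 137.

137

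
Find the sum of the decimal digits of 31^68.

448

31^68 = 258580148619677276138508650431162892023547874517615544309660461664866792909389447618144008100373434241
Sum of its 102 digits: 448.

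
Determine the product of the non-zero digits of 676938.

54432

6×7×6×9×3×8 = 54432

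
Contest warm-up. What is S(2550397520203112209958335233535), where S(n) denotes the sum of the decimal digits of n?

112

2+5+5+0+3+9+7+5+2+0+2+0+3+1+1+2+2+0+9+9+5+8+3+3+5+2+3+3+5+3+5 = 112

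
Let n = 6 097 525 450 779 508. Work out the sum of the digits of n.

6+0+9+7+5+2+5+4+5+0+7+7+9+5+0+8 = 79

79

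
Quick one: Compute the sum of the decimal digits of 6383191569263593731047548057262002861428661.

184

6+3+8+3+1+9+1+5+6+9+2+6+3+5+9+3+7+3+1+0+4+7+5+4+8+0+5+7+2+6+2+0+0+2+8+6+1+4+2+8+6+6+1 = 184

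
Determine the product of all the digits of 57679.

13230

5×7×6×7×9 = 13230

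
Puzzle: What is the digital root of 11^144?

1

The digital root of n equals n mod 9 (or 9 when 9 | n), so we need 11^144 mod 9.
11^144 ≡ 1 (mod 9), so the digital root is 1.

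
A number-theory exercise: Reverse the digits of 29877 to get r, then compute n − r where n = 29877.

Reverse of 29877 is 77892.
29877 − 77892 = -48015

-48015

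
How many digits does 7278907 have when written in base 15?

6

7278907 in base 15 is 98BAA7, which has 6 digits.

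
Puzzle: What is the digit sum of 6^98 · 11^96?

6^98 · 11^96 = 170812761059899842162502222241331474035008844224782184075597686143398263745496897504879351928840265695906540841877107121038392388076513441516305613540617280296059983939739058176
Sum of its 177 digits: 792.

792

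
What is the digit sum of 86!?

495

86! = 24227095383672732381765523203441259715284870552429381750838764496720162249742450276789464634901319465571660595200000000000000000000
Sum of its 131 digits: 495.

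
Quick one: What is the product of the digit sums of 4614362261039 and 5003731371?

S(4614362261039) = 4+6+1+4+3+6+2+2+6+1+0+3+9 = 47.
S(5003731371) = 5+0+0+3+7+3+1+3+7+1 = 30.
47 · 30 = 1410.

1410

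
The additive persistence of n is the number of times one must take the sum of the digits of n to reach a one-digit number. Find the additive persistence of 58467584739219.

58467584739219 → 78 → 15 → 6 (3 steps)

3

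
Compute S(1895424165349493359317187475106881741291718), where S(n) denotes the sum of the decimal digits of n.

201

1+8+9+5+4+2+4+1+6+5+3+4+9+4+9+3+3+5+9+3+1+7+1+8+7+4+7+5+1+0+6+8+8+1+7+4+1+2+9+1+7+1+8 = 201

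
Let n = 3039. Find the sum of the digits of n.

15

3+0+3+9 = 15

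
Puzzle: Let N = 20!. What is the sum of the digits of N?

20! = 2432902008176640000
Sum of its 19 digits: 54.

54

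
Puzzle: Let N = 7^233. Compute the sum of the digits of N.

7^233 = 80880406126746157786191814867972189757036491127884832837100757294884672131477879928879866249980234642318011579582009508909293535386497307744849509530379831390363657543343437546408911331284057934407
Sum of its 197 digits: 940.

940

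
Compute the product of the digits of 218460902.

0

2×1×8×4×6×0×9×0×2 = 0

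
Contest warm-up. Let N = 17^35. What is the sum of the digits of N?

17^35 = 11633549665058175578832094238737833478284593
Sum of its 44 digits: 215.

215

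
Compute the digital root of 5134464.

5+1+3+4+4+6+4 = 27
2+7 = 9

9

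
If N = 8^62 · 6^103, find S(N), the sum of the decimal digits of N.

603

8^62 · 6^103 = 13840697695497972530554272929956802940321671004321450822887541886015238371899217788903268835255231622653227488364970709110911173629313024
Sum of its 137 digits: 603.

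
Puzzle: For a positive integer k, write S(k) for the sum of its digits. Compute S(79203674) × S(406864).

S(79203674) = 7+9+2+0+3+6+7+4 = 38.
S(406864) = 4+0+6+8+6+4 = 28.
38 · 28 = 1064.

1064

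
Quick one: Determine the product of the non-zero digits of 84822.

8×4×8×2×2 = 1024

1024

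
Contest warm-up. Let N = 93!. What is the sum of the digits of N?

513

93! = 1156772507081641574759205162306240436214753229576413535186142281213246807121467315215203289516844845303838996289387078090752000000000000000000000
Sum of its 145 digits: 513.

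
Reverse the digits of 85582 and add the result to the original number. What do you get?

114140

Reverse of 85582 is 28558.
85582 + 28558 = 114140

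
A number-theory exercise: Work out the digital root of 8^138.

1

The digital root of n equals n mod 9 (or 9 when 9 | n), so we need 8^138 mod 9.
8^138 ≡ 1 (mod 9), so the digital root is 1.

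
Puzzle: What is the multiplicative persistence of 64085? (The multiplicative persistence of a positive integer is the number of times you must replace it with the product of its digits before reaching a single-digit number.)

1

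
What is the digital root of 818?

8+1+8 = 17
1+7 = 8

8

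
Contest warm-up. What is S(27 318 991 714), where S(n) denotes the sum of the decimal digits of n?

2+7+3+1+8+9+9+1+7+1+4 = 52

52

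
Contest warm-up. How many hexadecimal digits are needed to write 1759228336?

1759228336 in base 16 is 68DBB1B0, which has 8 digits.

8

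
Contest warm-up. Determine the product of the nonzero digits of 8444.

512

8×4×4×4 = 512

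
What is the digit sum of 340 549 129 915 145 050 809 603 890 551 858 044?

3+4+0+5+4+9+1+2+9+9+1+5+1+4+5+0+5+0+8+0+9+6+0+3+8+9+0+5+5+1+8+5+8+0+4+4 = 150

150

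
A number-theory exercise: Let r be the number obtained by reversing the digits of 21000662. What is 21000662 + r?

Reverse of 21000662 is 26600012.
21000662 + 26600012 = 47600674

47600674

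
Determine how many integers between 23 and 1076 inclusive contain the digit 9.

276

The integers in [23, 1076] that contain the digit 9: 29, 39, 49, 59, 69, 79, …, 1059, 1069.
276 qualify.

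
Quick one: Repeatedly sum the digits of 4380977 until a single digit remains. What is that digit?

4+3+8+0+9+7+7 = 38
3+8 = 11
1+1 = 2

2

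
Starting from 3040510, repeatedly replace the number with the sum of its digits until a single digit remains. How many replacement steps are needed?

3040510 → 13 → 4 (2 steps)

2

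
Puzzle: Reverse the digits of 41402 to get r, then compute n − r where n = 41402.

20988

Reverse of 41402 is 20414.
41402 − 20414 = 20988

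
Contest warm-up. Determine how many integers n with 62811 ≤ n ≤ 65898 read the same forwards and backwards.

31

The integers in [62811, 65898] that read the same forwards and backwards: 62826, 62926, 63036, 63136, 63236, 63336, …, 65756, 65856.
31 qualify.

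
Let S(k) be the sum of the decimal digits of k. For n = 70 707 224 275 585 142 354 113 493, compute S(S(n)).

2

First digit sum: 101.
1+0+1 = 2.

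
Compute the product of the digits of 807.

0

8×0×7 = 0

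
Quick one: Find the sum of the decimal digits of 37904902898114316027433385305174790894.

3+7+9+0+4+9+0+2+8+9+8+1+1+4+3+1+6+0+2+7+4+3+3+3+8+5+3+0+5+1+7+4+7+9+0+8+9+4 = 167

167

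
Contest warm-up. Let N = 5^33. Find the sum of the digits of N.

89

5^33 = 116415321826934814453125
Sum of its 24 digits: 89.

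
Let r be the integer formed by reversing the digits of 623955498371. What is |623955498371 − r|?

450060939045

Reverse of 623955498371 is 173894559326.
|623955498371 − 173894559326| = 450060939045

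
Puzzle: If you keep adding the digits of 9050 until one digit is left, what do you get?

9+0+5+0 = 14
1+4 = 5
(Equivalently, 9050 mod 9 = 5.)

5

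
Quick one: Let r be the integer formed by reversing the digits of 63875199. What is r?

99157836

Reversing 63875199 gives 99157836.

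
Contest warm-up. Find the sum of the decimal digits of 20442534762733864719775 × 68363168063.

161

20442534762733864719775 × 68363168063 = 1397516439618495023179484724545825
Sum of its 34 digits: 161.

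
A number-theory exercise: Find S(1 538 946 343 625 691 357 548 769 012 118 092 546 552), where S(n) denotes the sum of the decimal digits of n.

180

1+5+3+8+9+4+6+3+4+3+6+2+5+6+9+1+3+5+7+5+4+8+7+6+9+0+1+2+1+1+8+0+9+2+5+4+6+5+5+2 = 180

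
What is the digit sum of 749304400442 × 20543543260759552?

749304400442 × 20543543260759552 = 15393367365957725776884521984
Sum of its 29 digits: 155.

155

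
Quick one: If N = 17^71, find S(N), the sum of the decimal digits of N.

386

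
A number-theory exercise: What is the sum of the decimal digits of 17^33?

17^33 = 40254497110927943179349807054456171205137
Sum of its 41 digits: 170.

170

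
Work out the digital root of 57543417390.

5+7+5+4+3+4+1+7+3+9+0 = 48
4+8 = 12
1+2 = 3

3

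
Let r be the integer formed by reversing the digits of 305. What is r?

503

Reversing 305 gives 503.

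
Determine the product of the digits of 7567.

1470

7×5×6×7 = 1470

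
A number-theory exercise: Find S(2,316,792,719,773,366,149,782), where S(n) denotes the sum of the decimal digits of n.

110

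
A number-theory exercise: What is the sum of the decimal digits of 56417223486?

48

5+6+4+1+7+2+2+3+4+8+6 = 48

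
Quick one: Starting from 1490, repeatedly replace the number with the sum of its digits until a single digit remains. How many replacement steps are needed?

2

1490 → 14 → 5 (2 steps)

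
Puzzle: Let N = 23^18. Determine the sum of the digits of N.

23^18 = 3244150909895248285300369
Sum of its 25 digits: 109.

109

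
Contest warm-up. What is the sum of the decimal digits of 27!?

108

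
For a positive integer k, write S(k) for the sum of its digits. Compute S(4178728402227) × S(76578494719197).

S(4178728402227) = 4+1+7+8+7+2+8+4+0+2+2+2+7 = 54.
S(76578494719197) = 7+6+5+7+8+4+9+4+7+1+9+1+9+7 = 84.
54 · 84 = 4536.

4536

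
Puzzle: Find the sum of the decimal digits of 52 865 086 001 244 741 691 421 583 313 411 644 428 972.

5+2+8+6+5+0+8+6+0+0+1+2+4+4+7+4+1+6+9+1+4+2+1+5+8+3+3+1+3+4+1+1+6+4+4+4+2+8+9+7+2 = 161

161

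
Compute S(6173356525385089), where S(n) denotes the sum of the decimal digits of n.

76

6+1+7+3+3+5+6+5+2+5+3+8+5+0+8+9 = 76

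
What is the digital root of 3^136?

9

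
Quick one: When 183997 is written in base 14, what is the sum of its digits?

183997 in base 14 is 4B0A9.
Digit sum: 4+11+0+10+9 = 34.

34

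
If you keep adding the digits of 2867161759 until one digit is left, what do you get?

2+8+6+7+1+6+1+7+5+9 = 52
5+2 = 7
(Equivalently, 2867161759 mod 9 = 7.)

7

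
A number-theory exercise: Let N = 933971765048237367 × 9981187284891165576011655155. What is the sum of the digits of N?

225

933971765048237367 × 9981187284891165576011655155 = 9322147105746825940091875934634539180989176885
Sum of its 46 digits: 225.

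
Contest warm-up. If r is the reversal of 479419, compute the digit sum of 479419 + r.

32

Reversal of 479419 is 914974; 479419 + 914974 = 1394393.
Digit sum of 1394393: 1+3+9+4+3+9+3 = 32.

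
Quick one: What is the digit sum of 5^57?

5^57 = 6938893903907228377647697925567626953125
Sum of its 40 digits: 215.

215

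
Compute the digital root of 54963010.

1

5+4+9+6+3+0+1+0 = 28
2+8 = 10
1+0 = 1
(Equivalently, 54963010 mod 9 = 1.)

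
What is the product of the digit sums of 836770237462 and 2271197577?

S(836770237462) = 8+3+6+7+7+0+2+3+7+4+6+2 = 55.
S(2271197577) = 2+2+7+1+1+9+7+5+7+7 = 48.
55 · 48 = 2640.

2640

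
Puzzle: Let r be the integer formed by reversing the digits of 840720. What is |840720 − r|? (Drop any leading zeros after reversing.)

813672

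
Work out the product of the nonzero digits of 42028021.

4×2×2×8×2×1 = 256

256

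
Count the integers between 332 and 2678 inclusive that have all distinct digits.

1305

The integers in [332, 2678] that have all distinct digits: 340, 341, 342, 345, 346, 347, …, 2675, 2678.
1305 qualify.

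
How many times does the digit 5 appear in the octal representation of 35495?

1

35495 in base 8 is 105247.
The digit 5 appears 1 time.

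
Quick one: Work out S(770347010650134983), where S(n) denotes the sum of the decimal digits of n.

68

7+7+0+3+4+7+0+1+0+6+5+0+1+3+4+9+8+3 = 68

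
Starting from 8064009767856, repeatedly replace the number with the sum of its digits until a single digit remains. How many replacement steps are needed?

8064009767856 → 66 → 12 → 3 (3 steps)

3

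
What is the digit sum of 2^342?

523

2^342 = 8958978968711216842229769122273777112486581988938598139599956403855167484720643781523509973086428463104
Sum of its 103 digits: 523.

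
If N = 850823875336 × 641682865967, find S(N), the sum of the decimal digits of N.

850823875336 × 641682865967 = 545959102758754005089912
Sum of its 24 digits: 110.

110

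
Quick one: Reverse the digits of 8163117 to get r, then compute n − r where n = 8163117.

1049499

Reverse of 8163117 is 7113618.
8163117 − 7113618 = 1049499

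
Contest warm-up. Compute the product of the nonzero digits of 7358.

840

7×3×5×8 = 840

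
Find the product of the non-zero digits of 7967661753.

7×9×6×7×6×6×1×7×5×3 = 10001880

10001880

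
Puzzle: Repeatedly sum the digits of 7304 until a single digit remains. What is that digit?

7+3+0+4 = 14
1+4 = 5
(Equivalently, 7304 mod 9 = 5.)

5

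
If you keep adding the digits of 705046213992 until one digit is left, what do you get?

7+0+5+0+4+6+2+1+3+9+9+2 = 48
4+8 = 12
1+2 = 3
(Equivalently, 705046213992 mod 9 = 3.)

3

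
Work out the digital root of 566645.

5+6+6+6+4+5 = 32
3+2 = 5

5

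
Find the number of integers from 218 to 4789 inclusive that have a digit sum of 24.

94

The integers in [218, 4789] that have a digit sum of 24: 699, 789, 798, 879, 888, 897, …, 4776, 4785.
94 qualify.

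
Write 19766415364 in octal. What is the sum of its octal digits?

24

19766415364 in base 8 is 223212710004.
Digit sum: 2+2+3+2+1+2+7+1+0+0+0+4 = 24.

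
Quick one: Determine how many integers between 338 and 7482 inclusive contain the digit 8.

1924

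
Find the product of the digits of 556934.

16200

5×5×6×9×3×4 = 16200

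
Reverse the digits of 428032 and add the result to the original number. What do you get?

658856

Reverse of 428032 is 230824.
428032 + 230824 = 658856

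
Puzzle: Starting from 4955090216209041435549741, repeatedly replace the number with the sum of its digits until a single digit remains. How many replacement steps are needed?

3

4955090216209041435549741 → 99 → 18 → 9 (3 steps)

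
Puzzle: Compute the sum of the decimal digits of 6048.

18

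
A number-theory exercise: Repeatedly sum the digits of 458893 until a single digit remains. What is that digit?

4+5+8+8+9+3 = 37
3+7 = 10
1+0 = 1
(Equivalently, 458893 mod 9 = 1.)

1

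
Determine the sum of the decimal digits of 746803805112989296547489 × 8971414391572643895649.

227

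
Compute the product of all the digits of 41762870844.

0

4×1×7×6×2×8×7×0×8×4×4 = 0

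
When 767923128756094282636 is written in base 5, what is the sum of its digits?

52

767923128756094282636 in base 5 is 403013301230313014440114021021.
Digit sum: 4+0+3+0+1+3+3+0+1+2+3+0+3+1+3+0+1+4+4+4+0+1+1+4+0+2+1+0+2+1 = 52.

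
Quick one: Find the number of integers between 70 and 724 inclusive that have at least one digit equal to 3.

201

The integers in [70, 724] that have at least one digit equal to 3: 73, 83, 93, 103, 113, 123, …, 713, 723.
201 qualify.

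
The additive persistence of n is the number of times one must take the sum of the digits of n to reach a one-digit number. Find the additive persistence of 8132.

8132 → 14 → 5 (2 steps)

2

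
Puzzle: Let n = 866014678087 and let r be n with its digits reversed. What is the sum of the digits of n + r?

Reversal of 866014678087 is 780876410668; 866014678087 + 780876410668 = 1646891088755.
Digit sum of 1646891088755: 1+6+4+6+8+9+1+0+8+8+7+5+5 = 68.

68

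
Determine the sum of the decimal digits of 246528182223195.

60

2+4+6+5+2+8+1+8+2+2+2+3+1+9+5 = 60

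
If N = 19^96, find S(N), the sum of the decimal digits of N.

514

19^96 = 575898160682100232836281104757191024769944517268203419236599427061651467503917683818033285217971123197113409626034423582081
Sum of its 123 digits: 514.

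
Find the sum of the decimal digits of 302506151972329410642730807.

97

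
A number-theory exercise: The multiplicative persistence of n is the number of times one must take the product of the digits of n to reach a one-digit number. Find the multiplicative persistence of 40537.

40537 → 0 (1 step)

1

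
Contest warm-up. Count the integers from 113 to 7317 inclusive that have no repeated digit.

3844

The integers in [113, 7317] that have no repeated digit: 120, 123, 124, 125, 126, 127, …, 7315, 7316.
3844 qualify.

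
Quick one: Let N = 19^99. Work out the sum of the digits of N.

541

19^99 = 3950085484118525497024052097529573238897049443942607252543835470215867415609371393307890303310063934009000876624970111349493579
Sum of its 127 digits: 541.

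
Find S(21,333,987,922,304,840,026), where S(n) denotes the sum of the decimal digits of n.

2+1+3+3+3+9+8+7+9+2+2+3+0+4+8+4+0+0+2+6 = 76

76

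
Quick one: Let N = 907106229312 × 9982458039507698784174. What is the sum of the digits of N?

162

907106229312 × 9982458039507698784174 = 9055149871483088568906364040508288
Sum of its 34 digits: 162.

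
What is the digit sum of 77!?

432

77! = 145183092028285869634070784086308284983740379224208358846781574688061991349156420080065207861248000000000000000000
Sum of its 114 digits: 432.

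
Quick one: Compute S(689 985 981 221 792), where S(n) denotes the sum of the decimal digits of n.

86

6+8+9+9+8+5+9+8+1+2+2+1+7+9+2 = 86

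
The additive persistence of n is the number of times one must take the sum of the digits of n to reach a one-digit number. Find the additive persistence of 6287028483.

6287028483 → 48 → 12 → 3 (3 steps)

3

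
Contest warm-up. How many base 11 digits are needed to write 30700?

5

30700 in base 11 is 2107A, which has 5 digits.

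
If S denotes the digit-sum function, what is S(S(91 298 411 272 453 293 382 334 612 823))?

9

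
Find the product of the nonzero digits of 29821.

288

2×9×8×2×1 = 288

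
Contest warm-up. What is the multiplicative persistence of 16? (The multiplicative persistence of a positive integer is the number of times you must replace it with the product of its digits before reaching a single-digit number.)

16 → 6 (1 step)

1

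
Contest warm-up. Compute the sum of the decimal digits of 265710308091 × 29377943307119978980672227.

171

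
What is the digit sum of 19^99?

541

19^99 = 3950085484118525497024052097529573238897049443942607252543835470215867415609371393307890303310063934009000876624970111349493579
Sum of its 127 digits: 541.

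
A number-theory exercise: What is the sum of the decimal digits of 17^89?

521

17^89 = 32355938604243814834953228930022671958573652447416130728419673568773613853135920674790271577278638959930577297
Sum of its 110 digits: 521.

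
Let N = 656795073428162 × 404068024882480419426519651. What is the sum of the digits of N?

195

656795073428162 × 404068024882480419426519651 = 265389888072661117168044173656977029811462
Sum of its 42 digits: 195.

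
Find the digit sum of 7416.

7+4+1+6 = 18

18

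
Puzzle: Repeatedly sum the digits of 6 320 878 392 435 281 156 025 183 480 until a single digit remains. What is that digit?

6

6+3+2+0+8+7+8+3+9+2+4+3+5+2+8+1+1+5+6+0+2+5+1+8+3+4+8+0 = 114
1+1+4 = 6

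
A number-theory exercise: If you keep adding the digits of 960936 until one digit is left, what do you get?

9+6+0+9+3+6 = 33
3+3 = 6
(Equivalently, 960936 mod 9 = 6.)

6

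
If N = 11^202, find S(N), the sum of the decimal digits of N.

11^202 = 2297853845171588072967402761384480772108857010411952196233974261885552801863266860308301100577927431534441698433846526438881740072516615475420715284523147548854512490635413797197344440102765861505833264235932121
Sum of its 211 digits: 898.

898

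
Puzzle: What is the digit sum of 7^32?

103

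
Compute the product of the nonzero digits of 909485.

12960

9×9×4×8×5 = 12960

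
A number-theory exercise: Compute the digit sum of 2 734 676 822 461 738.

2+7+3+4+6+7+6+8+2+2+4+6+1+7+3+8 = 76

76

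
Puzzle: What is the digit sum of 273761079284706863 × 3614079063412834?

143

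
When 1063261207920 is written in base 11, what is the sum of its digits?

60

1063261207920 in base 11 is 37AA2126180A.
Digit sum: 3+7+10+10+2+1+2+6+1+8+0+10 = 60.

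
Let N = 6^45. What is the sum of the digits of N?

6^45 = 103945637534048876111514866313854976
Sum of its 36 digits: 162.

162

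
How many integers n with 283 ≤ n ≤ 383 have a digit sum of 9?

7

The integers in [283, 383] that have a digit sum of 9: 306, 315, 324, 333, 342, 351, 360.
7 qualify.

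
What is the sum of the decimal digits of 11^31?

11^31 = 191943424957750480504146841291811
Sum of its 33 digits: 137.

137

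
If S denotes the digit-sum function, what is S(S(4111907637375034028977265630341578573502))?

First digit sum: 166.
1+6+6 = 13.

13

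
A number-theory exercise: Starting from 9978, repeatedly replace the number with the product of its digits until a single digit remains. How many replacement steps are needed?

9978 → 4536 → 360 → 0 (3 steps)

3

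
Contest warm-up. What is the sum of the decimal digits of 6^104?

378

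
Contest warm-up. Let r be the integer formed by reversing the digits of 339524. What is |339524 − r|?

Reverse of 339524 is 425933.
|339524 − 425933| = 86409

86409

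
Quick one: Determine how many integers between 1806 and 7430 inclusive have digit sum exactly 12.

253

The integers in [1806, 7430] that have digit sum exactly 12: 1812, 1821, 1830, 1902, 1911, 1920, …, 7401, 7410.
253 qualify.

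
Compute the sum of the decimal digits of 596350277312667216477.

5+9+6+3+5+0+2+7+7+3+1+2+6+6+7+2+1+6+4+7+7 = 96

96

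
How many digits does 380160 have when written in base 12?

380160 in base 12 is 164000, which has 6 digits.

6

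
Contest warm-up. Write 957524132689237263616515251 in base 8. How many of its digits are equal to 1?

5

957524132689237263616515251 in base 8 is 614013476371225071622370616263.
The digit 1 appears 5 times.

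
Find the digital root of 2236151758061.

2

2+2+3+6+1+5+1+7+5+8+0+6+1 = 47
4+7 = 11
1+1 = 2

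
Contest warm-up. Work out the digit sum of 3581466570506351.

65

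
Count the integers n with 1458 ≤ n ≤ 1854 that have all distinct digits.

The integers in [1458, 1854] that have all distinct digits: 1458, 1459, 1460, 1462, 1463, 1465, …, 1853, 1854.
230 qualify.

230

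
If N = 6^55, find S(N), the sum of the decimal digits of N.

6^55 = 6285195213566005335561053533150026217291776
Sum of its 43 digits: 162.

162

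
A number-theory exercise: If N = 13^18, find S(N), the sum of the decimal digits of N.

13^18 = 112455406951957393129
Sum of its 21 digits: 91.

91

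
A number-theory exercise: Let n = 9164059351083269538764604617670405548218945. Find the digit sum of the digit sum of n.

16

First digit sum: 196.
1+9+6 = 16.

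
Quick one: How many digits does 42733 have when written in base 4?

8

42733 in base 4 is 22123231, which has 8 digits.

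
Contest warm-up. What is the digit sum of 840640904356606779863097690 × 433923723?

180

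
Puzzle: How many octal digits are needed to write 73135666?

73135666 in base 8 is 426773062, which has 9 digits.

9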